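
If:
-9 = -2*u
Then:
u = 9/2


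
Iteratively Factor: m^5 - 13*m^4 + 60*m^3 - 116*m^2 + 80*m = (m - 2)*(m^4 - 11*m^3 + 38*m^2 - 40*m) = (m - 2)^2*(m^3 - 9*m^2 + 20*m) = (m - 4)*(m - 2)^2*(m^2 - 5*m) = m*(m - 4)*(m - 2)^2*(m - 5)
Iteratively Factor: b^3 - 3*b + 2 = (b - 1)*(b^2 + b - 2) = (b - 1)*(b + 2)*(b - 1)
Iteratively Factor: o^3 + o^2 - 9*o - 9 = (o + 1)*(o^2 - 9) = (o - 3)*(o + 1)*(o + 3)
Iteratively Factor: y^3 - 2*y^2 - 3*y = (y - 3)*(y^2 + y) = y*(y - 3)*(y + 1)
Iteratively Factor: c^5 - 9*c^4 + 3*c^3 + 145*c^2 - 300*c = (c + 4)*(c^4 - 13*c^3 + 55*c^2 - 75*c) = c*(c + 4)*(c^3 - 13*c^2 + 55*c - 75) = c*(c - 5)*(c + 4)*(c^2 - 8*c + 15) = c*(c - 5)*(c - 3)*(c + 4)*(c - 5)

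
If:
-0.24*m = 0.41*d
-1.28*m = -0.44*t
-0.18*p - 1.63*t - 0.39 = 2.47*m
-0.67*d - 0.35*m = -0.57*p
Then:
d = 0.03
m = -0.05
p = 0.00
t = -0.16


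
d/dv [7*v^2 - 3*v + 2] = 14*v - 3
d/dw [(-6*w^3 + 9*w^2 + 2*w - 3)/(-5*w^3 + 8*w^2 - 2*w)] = (-3*w^4 + 44*w^3 - 79*w^2 + 48*w - 6)/(w^2*(25*w^4 - 80*w^3 + 84*w^2 - 32*w + 4))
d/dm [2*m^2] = 4*m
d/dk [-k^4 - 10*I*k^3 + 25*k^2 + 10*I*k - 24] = -4*k^3 - 30*I*k^2 + 50*k + 10*I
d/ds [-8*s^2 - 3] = -16*s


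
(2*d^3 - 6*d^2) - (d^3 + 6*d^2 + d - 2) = d^3 - 12*d^2 - d + 2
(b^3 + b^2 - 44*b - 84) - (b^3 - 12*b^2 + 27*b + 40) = 13*b^2 - 71*b - 124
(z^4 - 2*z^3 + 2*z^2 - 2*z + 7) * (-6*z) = -6*z^5 + 12*z^4 - 12*z^3 + 12*z^2 - 42*z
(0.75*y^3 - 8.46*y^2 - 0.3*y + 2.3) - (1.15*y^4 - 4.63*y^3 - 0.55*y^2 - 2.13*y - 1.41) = -1.15*y^4 + 5.38*y^3 - 7.91*y^2 + 1.83*y + 3.71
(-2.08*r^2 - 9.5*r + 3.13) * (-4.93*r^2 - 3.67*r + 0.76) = 10.2544*r^4 + 54.4686*r^3 + 17.8533*r^2 - 18.7071*r + 2.3788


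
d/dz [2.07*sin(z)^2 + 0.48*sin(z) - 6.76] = (4.14*sin(z) + 0.48)*cos(z)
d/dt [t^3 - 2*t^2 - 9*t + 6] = 3*t^2 - 4*t - 9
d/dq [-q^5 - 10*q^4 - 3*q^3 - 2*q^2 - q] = -5*q^4 - 40*q^3 - 9*q^2 - 4*q - 1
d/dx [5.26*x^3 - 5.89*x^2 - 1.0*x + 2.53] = 15.78*x^2 - 11.78*x - 1.0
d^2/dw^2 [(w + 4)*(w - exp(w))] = -w*exp(w) - 6*exp(w) + 2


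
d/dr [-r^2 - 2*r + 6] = -2*r - 2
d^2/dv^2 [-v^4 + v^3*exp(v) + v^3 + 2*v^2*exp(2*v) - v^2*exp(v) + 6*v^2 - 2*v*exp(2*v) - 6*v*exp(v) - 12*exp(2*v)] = v^3*exp(v) + 8*v^2*exp(2*v) + 5*v^2*exp(v) - 12*v^2 + 8*v*exp(2*v) - 4*v*exp(v) + 6*v - 52*exp(2*v) - 14*exp(v) + 12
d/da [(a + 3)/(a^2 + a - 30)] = (a^2 + a - (a + 3)*(2*a + 1) - 30)/(a^2 + a - 30)^2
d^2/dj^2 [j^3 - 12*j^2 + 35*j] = 6*j - 24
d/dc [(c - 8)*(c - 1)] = 2*c - 9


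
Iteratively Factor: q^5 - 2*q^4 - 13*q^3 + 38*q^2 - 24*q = (q - 2)*(q^4 - 13*q^2 + 12*q) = (q - 3)*(q - 2)*(q^3 + 3*q^2 - 4*q) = (q - 3)*(q - 2)*(q - 1)*(q^2 + 4*q) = q*(q - 3)*(q - 2)*(q - 1)*(q + 4)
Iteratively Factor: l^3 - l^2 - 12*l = (l + 3)*(l^2 - 4*l) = l*(l + 3)*(l - 4)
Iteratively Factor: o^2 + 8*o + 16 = (o + 4)*(o + 4)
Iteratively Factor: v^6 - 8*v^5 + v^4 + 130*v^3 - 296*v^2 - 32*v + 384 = (v - 2)*(v^5 - 6*v^4 - 11*v^3 + 108*v^2 - 80*v - 192) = (v - 4)*(v - 2)*(v^4 - 2*v^3 - 19*v^2 + 32*v + 48) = (v - 4)^2*(v - 2)*(v^3 + 2*v^2 - 11*v - 12) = (v - 4)^2*(v - 3)*(v - 2)*(v^2 + 5*v + 4) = (v - 4)^2*(v - 3)*(v - 2)*(v + 4)*(v + 1)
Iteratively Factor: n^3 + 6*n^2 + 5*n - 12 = (n - 1)*(n^2 + 7*n + 12) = (n - 1)*(n + 3)*(n + 4)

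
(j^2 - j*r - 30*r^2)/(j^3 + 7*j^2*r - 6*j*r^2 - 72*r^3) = (j^2 - j*r - 30*r^2)/(j^3 + 7*j^2*r - 6*j*r^2 - 72*r^3)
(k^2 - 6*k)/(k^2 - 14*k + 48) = k/(k - 8)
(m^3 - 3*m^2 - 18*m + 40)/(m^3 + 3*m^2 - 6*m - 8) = (m - 5)/(m + 1)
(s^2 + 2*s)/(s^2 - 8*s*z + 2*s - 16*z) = s/(s - 8*z)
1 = 1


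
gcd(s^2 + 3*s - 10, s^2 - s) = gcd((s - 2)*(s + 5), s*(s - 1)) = 1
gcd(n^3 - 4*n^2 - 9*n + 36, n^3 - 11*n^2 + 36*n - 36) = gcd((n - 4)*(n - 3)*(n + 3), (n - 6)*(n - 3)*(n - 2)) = n - 3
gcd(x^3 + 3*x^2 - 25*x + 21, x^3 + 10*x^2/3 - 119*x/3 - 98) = x + 7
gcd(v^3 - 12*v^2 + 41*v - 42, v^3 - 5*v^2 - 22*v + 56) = v^2 - 9*v + 14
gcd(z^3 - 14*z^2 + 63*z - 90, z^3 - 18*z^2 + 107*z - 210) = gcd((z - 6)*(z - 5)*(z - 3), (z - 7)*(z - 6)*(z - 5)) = z^2 - 11*z + 30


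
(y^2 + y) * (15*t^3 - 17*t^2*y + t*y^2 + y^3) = 15*t^3*y^2 + 15*t^3*y - 17*t^2*y^3 - 17*t^2*y^2 + t*y^4 + t*y^3 + y^5 + y^4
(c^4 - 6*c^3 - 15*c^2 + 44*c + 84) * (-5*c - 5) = -5*c^5 + 25*c^4 + 105*c^3 - 145*c^2 - 640*c - 420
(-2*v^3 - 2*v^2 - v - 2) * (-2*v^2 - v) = 4*v^5 + 6*v^4 + 4*v^3 + 5*v^2 + 2*v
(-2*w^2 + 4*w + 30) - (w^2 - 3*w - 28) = -3*w^2 + 7*w + 58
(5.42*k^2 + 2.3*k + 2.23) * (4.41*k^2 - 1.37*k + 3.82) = 23.9022*k^4 + 2.7176*k^3 + 27.3877*k^2 + 5.7309*k + 8.5186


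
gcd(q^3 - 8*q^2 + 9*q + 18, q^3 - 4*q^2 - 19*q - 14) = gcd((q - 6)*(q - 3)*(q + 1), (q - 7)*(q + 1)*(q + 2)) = q + 1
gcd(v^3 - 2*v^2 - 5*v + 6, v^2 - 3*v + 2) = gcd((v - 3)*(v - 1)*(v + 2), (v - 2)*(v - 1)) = v - 1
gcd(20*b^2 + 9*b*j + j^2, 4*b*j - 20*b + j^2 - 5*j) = 4*b + j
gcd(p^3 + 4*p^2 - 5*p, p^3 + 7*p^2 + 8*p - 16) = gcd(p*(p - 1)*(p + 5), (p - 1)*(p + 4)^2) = p - 1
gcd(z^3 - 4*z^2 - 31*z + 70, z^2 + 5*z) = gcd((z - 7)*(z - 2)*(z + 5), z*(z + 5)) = z + 5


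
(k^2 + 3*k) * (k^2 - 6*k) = k^4 - 3*k^3 - 18*k^2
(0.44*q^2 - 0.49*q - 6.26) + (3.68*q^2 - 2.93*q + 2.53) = 4.12*q^2 - 3.42*q - 3.73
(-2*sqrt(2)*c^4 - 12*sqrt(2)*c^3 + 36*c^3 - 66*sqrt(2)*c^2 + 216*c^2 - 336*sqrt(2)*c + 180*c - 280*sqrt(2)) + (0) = -2*sqrt(2)*c^4 - 12*sqrt(2)*c^3 + 36*c^3 - 66*sqrt(2)*c^2 + 216*c^2 - 336*sqrt(2)*c + 180*c - 280*sqrt(2)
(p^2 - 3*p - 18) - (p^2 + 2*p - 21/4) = -5*p - 51/4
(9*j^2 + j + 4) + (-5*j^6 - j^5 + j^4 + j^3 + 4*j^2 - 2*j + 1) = -5*j^6 - j^5 + j^4 + j^3 + 13*j^2 - j + 5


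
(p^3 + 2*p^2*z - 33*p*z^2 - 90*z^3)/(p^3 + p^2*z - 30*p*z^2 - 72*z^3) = (p + 5*z)/(p + 4*z)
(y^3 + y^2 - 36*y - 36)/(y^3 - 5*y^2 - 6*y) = (y + 6)/y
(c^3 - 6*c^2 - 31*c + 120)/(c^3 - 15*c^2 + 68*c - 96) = (c + 5)/(c - 4)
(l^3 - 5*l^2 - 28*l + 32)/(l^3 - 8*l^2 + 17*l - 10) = (l^2 - 4*l - 32)/(l^2 - 7*l + 10)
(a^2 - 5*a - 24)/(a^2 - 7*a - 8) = (a + 3)/(a + 1)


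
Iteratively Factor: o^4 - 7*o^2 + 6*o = (o - 2)*(o^3 + 2*o^2 - 3*o) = o*(o - 2)*(o^2 + 2*o - 3) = o*(o - 2)*(o - 1)*(o + 3)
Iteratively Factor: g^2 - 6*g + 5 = (g - 5)*(g - 1)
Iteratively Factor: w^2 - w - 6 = (w + 2)*(w - 3)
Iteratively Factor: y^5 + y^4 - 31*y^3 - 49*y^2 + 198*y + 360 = (y + 2)*(y^4 - y^3 - 29*y^2 + 9*y + 180) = (y + 2)*(y + 3)*(y^3 - 4*y^2 - 17*y + 60) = (y + 2)*(y + 3)*(y + 4)*(y^2 - 8*y + 15) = (y - 5)*(y + 2)*(y + 3)*(y + 4)*(y - 3)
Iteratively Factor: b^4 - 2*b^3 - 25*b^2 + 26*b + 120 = (b - 5)*(b^3 + 3*b^2 - 10*b - 24) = (b - 5)*(b + 4)*(b^2 - b - 6) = (b - 5)*(b + 2)*(b + 4)*(b - 3)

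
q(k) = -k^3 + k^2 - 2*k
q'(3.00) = -23.00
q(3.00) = -24.00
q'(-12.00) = -458.00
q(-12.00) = 1896.00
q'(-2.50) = -25.75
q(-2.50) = 26.88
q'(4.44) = -52.26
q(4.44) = -76.69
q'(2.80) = -19.92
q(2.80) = -19.71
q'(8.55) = -204.21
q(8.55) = -569.02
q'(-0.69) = -4.81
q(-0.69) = 2.18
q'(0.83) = -2.41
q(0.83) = -1.54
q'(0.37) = -1.67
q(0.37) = -0.65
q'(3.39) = -29.70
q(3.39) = -34.25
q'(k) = -3*k^2 + 2*k - 2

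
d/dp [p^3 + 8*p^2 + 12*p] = 3*p^2 + 16*p + 12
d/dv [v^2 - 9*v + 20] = 2*v - 9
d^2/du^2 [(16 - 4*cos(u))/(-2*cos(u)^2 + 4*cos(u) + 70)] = 2*(9*sin(u)^4*cos(u) - 14*sin(u)^4 + 650*sin(u)^2 + 2841*cos(u)/2 + 60*cos(3*u) - cos(5*u)/2 - 184)/(sin(u)^2 + 2*cos(u) + 34)^3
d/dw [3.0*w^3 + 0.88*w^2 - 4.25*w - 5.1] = 9.0*w^2 + 1.76*w - 4.25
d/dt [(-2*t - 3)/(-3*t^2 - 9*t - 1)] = (6*t^2 + 18*t - 3*(2*t + 3)^2 + 2)/(3*t^2 + 9*t + 1)^2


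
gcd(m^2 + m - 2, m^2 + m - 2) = m^2 + m - 2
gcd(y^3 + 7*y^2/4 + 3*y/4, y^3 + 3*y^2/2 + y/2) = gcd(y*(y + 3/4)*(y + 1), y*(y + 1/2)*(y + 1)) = y^2 + y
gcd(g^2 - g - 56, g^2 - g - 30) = 1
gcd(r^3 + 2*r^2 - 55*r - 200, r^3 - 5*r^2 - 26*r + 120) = r + 5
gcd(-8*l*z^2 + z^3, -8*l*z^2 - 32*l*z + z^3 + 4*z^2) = -8*l*z + z^2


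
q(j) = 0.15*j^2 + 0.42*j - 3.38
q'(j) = 0.3*j + 0.42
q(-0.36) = -3.51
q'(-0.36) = 0.31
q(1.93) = -2.01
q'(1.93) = 1.00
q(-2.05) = -3.61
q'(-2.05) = -0.20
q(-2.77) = -3.39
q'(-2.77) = -0.41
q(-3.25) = -3.16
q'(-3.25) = -0.56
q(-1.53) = -3.67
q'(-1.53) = -0.04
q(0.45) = -3.16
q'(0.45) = 0.56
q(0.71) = -3.01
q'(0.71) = 0.63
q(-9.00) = 4.99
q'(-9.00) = -2.28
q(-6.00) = -0.50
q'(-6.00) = -1.38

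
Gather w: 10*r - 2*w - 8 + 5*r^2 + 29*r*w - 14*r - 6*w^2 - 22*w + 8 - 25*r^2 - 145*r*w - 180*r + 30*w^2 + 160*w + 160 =-20*r^2 - 184*r + 24*w^2 + w*(136 - 116*r) + 160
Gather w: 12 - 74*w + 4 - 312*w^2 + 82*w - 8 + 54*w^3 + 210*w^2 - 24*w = 54*w^3 - 102*w^2 - 16*w + 8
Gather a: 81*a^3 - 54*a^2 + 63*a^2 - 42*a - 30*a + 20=81*a^3 + 9*a^2 - 72*a + 20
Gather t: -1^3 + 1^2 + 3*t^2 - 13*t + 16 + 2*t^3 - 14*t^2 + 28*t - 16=2*t^3 - 11*t^2 + 15*t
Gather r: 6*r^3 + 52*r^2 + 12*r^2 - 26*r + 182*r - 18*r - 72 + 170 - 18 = 6*r^3 + 64*r^2 + 138*r + 80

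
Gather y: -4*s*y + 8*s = -4*s*y + 8*s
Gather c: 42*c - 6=42*c - 6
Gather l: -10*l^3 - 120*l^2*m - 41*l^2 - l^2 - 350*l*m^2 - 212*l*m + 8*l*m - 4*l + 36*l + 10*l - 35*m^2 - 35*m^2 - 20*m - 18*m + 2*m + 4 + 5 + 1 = -10*l^3 + l^2*(-120*m - 42) + l*(-350*m^2 - 204*m + 42) - 70*m^2 - 36*m + 10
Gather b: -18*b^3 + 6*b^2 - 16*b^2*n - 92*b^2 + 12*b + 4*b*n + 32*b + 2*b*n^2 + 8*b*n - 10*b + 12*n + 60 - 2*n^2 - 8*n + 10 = -18*b^3 + b^2*(-16*n - 86) + b*(2*n^2 + 12*n + 34) - 2*n^2 + 4*n + 70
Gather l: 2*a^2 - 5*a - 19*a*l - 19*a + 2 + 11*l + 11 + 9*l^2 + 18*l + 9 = 2*a^2 - 24*a + 9*l^2 + l*(29 - 19*a) + 22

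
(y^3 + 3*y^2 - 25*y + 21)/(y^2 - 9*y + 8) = (y^2 + 4*y - 21)/(y - 8)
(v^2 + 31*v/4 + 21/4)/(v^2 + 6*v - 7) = (v + 3/4)/(v - 1)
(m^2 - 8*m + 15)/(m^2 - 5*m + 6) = (m - 5)/(m - 2)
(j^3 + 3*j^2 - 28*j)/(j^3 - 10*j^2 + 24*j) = (j + 7)/(j - 6)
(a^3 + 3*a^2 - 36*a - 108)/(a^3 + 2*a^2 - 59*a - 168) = (a^2 - 36)/(a^2 - a - 56)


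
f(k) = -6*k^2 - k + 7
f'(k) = -12*k - 1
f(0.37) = 5.81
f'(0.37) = -5.44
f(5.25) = -163.62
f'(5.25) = -64.00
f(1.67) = -11.40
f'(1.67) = -21.04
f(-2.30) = -22.44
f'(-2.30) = 26.60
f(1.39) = -5.98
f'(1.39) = -17.68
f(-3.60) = -67.16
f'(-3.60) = 42.20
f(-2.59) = -30.66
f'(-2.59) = 30.08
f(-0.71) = 4.69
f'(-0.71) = 7.52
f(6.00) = -215.00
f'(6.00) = -73.00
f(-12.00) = -845.00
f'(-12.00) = 143.00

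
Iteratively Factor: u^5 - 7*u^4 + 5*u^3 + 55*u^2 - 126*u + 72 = (u - 1)*(u^4 - 6*u^3 - u^2 + 54*u - 72) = (u - 4)*(u - 1)*(u^3 - 2*u^2 - 9*u + 18) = (u - 4)*(u - 1)*(u + 3)*(u^2 - 5*u + 6) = (u - 4)*(u - 2)*(u - 1)*(u + 3)*(u - 3)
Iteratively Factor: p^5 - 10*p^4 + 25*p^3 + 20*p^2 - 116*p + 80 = (p + 2)*(p^4 - 12*p^3 + 49*p^2 - 78*p + 40) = (p - 5)*(p + 2)*(p^3 - 7*p^2 + 14*p - 8) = (p - 5)*(p - 1)*(p + 2)*(p^2 - 6*p + 8) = (p - 5)*(p - 4)*(p - 1)*(p + 2)*(p - 2)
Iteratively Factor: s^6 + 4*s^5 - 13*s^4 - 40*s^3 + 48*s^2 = (s + 4)*(s^5 - 13*s^3 + 12*s^2) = s*(s + 4)*(s^4 - 13*s^2 + 12*s) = s^2*(s + 4)*(s^3 - 13*s + 12) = s^2*(s - 1)*(s + 4)*(s^2 + s - 12) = s^2*(s - 1)*(s + 4)^2*(s - 3)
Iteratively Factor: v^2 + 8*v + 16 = (v + 4)*(v + 4)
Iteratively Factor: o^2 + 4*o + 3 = (o + 3)*(o + 1)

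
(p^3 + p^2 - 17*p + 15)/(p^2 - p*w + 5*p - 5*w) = (p^2 - 4*p + 3)/(p - w)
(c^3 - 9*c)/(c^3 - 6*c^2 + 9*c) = (c + 3)/(c - 3)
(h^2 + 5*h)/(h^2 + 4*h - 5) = h/(h - 1)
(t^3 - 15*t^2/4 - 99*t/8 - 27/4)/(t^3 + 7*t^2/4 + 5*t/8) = (8*t^3 - 30*t^2 - 99*t - 54)/(t*(8*t^2 + 14*t + 5))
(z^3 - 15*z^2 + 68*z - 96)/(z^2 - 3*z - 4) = (z^2 - 11*z + 24)/(z + 1)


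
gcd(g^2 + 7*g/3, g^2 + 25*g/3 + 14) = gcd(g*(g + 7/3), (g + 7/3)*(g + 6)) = g + 7/3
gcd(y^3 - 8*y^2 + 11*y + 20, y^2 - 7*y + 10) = y - 5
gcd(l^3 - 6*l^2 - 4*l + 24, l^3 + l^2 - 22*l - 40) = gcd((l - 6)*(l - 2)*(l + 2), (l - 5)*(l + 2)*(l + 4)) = l + 2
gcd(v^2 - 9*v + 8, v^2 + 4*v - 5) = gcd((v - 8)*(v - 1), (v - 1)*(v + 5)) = v - 1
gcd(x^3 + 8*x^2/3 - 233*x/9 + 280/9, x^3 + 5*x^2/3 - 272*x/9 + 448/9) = x^2 + 13*x/3 - 56/3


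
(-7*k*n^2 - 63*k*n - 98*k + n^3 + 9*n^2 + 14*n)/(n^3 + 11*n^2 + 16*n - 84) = (-7*k*n - 14*k + n^2 + 2*n)/(n^2 + 4*n - 12)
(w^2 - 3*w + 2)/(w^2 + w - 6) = (w - 1)/(w + 3)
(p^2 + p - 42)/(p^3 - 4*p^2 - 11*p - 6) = (p + 7)/(p^2 + 2*p + 1)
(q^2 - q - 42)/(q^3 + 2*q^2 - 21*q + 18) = (q - 7)/(q^2 - 4*q + 3)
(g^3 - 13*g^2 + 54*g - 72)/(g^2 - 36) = (g^2 - 7*g + 12)/(g + 6)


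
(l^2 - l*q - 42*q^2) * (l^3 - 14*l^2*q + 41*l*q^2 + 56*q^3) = l^5 - 15*l^4*q + 13*l^3*q^2 + 603*l^2*q^3 - 1778*l*q^4 - 2352*q^5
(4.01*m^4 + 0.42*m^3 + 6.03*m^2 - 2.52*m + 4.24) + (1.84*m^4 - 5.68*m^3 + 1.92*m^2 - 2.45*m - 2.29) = 5.85*m^4 - 5.26*m^3 + 7.95*m^2 - 4.97*m + 1.95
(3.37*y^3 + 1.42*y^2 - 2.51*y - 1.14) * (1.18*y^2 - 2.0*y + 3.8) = 3.9766*y^5 - 5.0644*y^4 + 7.0042*y^3 + 9.0708*y^2 - 7.258*y - 4.332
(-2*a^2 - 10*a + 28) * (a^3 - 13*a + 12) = -2*a^5 - 10*a^4 + 54*a^3 + 106*a^2 - 484*a + 336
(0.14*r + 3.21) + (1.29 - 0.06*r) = 0.08*r + 4.5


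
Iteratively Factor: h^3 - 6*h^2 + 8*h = (h - 2)*(h^2 - 4*h) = h*(h - 2)*(h - 4)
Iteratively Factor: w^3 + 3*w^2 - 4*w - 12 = (w - 2)*(w^2 + 5*w + 6) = (w - 2)*(w + 3)*(w + 2)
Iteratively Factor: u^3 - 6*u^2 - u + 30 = (u - 5)*(u^2 - u - 6) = (u - 5)*(u + 2)*(u - 3)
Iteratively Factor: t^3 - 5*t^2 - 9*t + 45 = (t + 3)*(t^2 - 8*t + 15) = (t - 3)*(t + 3)*(t - 5)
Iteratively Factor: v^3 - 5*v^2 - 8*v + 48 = (v + 3)*(v^2 - 8*v + 16) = (v - 4)*(v + 3)*(v - 4)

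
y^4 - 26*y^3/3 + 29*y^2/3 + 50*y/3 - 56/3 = (y - 7)*(y - 2)*(y - 1)*(y + 4/3)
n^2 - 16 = (n - 4)*(n + 4)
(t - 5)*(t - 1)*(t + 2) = t^3 - 4*t^2 - 7*t + 10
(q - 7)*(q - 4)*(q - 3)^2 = q^4 - 17*q^3 + 103*q^2 - 267*q + 252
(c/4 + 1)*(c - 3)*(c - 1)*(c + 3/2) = c^4/4 + 3*c^3/8 - 13*c^2/4 - 15*c/8 + 9/2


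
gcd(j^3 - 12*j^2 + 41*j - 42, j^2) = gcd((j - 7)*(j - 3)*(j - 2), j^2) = 1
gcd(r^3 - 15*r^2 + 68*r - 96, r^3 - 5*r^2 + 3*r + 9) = r - 3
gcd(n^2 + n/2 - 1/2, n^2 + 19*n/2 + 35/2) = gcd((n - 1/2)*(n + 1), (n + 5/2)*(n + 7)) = 1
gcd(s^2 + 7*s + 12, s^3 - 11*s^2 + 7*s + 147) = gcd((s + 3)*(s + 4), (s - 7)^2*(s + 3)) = s + 3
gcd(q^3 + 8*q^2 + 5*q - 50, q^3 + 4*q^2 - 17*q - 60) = q + 5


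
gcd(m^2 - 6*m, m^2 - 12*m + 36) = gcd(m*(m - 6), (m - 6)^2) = m - 6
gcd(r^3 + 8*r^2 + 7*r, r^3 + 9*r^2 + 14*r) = r^2 + 7*r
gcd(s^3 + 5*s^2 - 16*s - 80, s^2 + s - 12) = s + 4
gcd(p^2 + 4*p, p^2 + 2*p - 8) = p + 4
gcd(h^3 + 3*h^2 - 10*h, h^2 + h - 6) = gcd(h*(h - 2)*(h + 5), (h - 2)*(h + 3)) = h - 2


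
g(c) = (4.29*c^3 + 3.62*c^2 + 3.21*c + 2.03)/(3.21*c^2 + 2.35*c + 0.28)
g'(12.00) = 1.33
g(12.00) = 16.25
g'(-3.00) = 1.26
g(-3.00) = -4.11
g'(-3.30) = 1.27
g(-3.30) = -4.49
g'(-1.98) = 1.19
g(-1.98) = -2.85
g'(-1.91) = 1.18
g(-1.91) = -2.77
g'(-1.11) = 1.47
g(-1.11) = -1.81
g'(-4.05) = 1.29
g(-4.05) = -5.45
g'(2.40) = 1.20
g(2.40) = 3.68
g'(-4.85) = 1.31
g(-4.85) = -6.49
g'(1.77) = 1.09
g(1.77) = 2.96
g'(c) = (-6.42*c - 2.35)*(4.29*c^3 + 3.62*c^2 + 3.21*c + 2.03)/(3.21*c^2 + 2.35*c + 0.28)^2 + (12.87*c^2 + 7.24*c + 3.21)/(3.21*c^2 + 2.35*c + 0.28) = (13.7709*c^4 + 20.163*c^3 + 1.8065*c^2 - 11.0054*c - 3.8717)/(10.3041*c^4 + 15.087*c^3 + 7.3201*c^2 + 1.316*c + 0.0784)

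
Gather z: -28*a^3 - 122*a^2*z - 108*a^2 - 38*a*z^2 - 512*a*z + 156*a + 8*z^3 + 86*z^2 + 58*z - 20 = -28*a^3 - 108*a^2 + 156*a + 8*z^3 + z^2*(86 - 38*a) + z*(-122*a^2 - 512*a + 58) - 20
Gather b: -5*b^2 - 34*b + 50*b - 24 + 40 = -5*b^2 + 16*b + 16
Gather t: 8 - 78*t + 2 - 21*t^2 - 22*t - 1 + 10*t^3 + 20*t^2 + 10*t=10*t^3 - t^2 - 90*t + 9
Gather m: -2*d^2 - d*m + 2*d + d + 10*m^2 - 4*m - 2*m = -2*d^2 + 3*d + 10*m^2 + m*(-d - 6)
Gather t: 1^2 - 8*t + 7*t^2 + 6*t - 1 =7*t^2 - 2*t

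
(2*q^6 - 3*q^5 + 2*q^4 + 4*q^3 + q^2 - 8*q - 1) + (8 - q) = 2*q^6 - 3*q^5 + 2*q^4 + 4*q^3 + q^2 - 9*q + 7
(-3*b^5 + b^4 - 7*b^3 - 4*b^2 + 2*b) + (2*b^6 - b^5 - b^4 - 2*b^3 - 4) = 2*b^6 - 4*b^5 - 9*b^3 - 4*b^2 + 2*b - 4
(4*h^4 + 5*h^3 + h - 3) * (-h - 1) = -4*h^5 - 9*h^4 - 5*h^3 - h^2 + 2*h + 3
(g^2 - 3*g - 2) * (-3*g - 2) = -3*g^3 + 7*g^2 + 12*g + 4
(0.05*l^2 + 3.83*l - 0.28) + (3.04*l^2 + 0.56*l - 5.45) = 3.09*l^2 + 4.39*l - 5.73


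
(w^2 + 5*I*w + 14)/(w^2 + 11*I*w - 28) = (w - 2*I)/(w + 4*I)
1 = 1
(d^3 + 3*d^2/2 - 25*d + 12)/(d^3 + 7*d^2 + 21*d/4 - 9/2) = 2*(d - 4)/(2*d + 3)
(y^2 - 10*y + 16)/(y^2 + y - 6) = (y - 8)/(y + 3)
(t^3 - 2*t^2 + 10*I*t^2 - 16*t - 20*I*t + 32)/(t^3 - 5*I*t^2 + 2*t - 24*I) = (t^2 + t*(-2 + 8*I) - 16*I)/(t^2 - 7*I*t - 12)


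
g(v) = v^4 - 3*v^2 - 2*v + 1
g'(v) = 4*v^3 - 6*v - 2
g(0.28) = 0.21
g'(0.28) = -3.59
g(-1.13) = 1.06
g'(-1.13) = -0.99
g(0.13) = 0.69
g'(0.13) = -2.77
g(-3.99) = 214.67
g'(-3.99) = -232.14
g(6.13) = 1288.03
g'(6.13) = 882.61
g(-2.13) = 12.23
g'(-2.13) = -27.87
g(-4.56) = 380.11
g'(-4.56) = -353.92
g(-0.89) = 1.03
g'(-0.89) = 0.52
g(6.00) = 1177.00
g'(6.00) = 826.00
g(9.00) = 6301.00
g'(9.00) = 2860.00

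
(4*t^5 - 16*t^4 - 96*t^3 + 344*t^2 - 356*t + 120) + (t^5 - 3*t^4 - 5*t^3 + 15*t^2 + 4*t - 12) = 5*t^5 - 19*t^4 - 101*t^3 + 359*t^2 - 352*t + 108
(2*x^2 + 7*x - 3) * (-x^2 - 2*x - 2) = -2*x^4 - 11*x^3 - 15*x^2 - 8*x + 6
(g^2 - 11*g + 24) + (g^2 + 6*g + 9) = 2*g^2 - 5*g + 33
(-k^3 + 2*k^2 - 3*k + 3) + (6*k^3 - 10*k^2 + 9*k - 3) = 5*k^3 - 8*k^2 + 6*k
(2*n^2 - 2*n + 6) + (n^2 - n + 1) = 3*n^2 - 3*n + 7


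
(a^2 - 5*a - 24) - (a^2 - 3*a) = -2*a - 24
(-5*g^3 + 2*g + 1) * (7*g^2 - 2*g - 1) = -35*g^5 + 10*g^4 + 19*g^3 + 3*g^2 - 4*g - 1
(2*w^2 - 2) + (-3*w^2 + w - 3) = -w^2 + w - 5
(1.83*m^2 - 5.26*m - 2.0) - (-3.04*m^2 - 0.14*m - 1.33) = 4.87*m^2 - 5.12*m - 0.67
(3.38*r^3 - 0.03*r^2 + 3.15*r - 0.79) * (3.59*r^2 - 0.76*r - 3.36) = 12.1342*r^5 - 2.6765*r^4 - 0.0255000000000011*r^3 - 5.1293*r^2 - 9.9836*r + 2.6544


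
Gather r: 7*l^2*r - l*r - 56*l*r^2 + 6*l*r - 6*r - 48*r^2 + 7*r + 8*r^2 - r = r^2*(-56*l - 40) + r*(7*l^2 + 5*l)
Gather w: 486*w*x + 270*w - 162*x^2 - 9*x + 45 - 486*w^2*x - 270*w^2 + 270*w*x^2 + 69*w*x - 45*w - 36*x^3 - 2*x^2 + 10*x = w^2*(-486*x - 270) + w*(270*x^2 + 555*x + 225) - 36*x^3 - 164*x^2 + x + 45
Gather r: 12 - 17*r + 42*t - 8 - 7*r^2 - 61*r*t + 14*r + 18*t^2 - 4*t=-7*r^2 + r*(-61*t - 3) + 18*t^2 + 38*t + 4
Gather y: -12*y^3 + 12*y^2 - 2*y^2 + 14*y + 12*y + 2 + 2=-12*y^3 + 10*y^2 + 26*y + 4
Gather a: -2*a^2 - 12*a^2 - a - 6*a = -14*a^2 - 7*a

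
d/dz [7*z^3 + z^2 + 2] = z*(21*z + 2)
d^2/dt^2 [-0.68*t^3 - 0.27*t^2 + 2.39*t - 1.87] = -4.08*t - 0.54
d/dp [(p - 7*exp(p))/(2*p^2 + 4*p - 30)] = ((1 - 7*exp(p))*(p^2 + 2*p - 15)/2 - (p + 1)*(p - 7*exp(p)))/(p^2 + 2*p - 15)^2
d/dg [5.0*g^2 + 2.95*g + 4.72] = 10.0*g + 2.95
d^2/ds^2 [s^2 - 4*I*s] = 2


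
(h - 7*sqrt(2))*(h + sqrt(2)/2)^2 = h^3 - 6*sqrt(2)*h^2 - 27*h/2 - 7*sqrt(2)/2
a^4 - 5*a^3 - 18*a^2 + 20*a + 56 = (a - 7)*(a - 2)*(a + 2)^2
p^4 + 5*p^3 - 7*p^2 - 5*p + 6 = (p - 1)^2*(p + 1)*(p + 6)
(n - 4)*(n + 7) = n^2 + 3*n - 28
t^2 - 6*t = t*(t - 6)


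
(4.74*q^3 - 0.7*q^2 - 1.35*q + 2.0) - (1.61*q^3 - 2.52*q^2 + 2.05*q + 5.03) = 3.13*q^3 + 1.82*q^2 - 3.4*q - 3.03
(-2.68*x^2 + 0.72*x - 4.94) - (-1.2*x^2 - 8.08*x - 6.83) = -1.48*x^2 + 8.8*x + 1.89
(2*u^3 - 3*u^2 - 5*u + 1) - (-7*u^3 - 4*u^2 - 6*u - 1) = 9*u^3 + u^2 + u + 2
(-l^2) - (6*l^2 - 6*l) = -7*l^2 + 6*l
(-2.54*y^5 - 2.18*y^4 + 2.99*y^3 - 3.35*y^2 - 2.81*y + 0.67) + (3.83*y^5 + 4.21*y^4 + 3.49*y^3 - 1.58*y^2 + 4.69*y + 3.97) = 1.29*y^5 + 2.03*y^4 + 6.48*y^3 - 4.93*y^2 + 1.88*y + 4.64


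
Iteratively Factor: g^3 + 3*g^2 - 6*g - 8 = (g + 1)*(g^2 + 2*g - 8) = (g - 2)*(g + 1)*(g + 4)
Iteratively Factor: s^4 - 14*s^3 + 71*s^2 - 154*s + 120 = (s - 2)*(s^3 - 12*s^2 + 47*s - 60) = (s - 4)*(s - 2)*(s^2 - 8*s + 15) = (s - 5)*(s - 4)*(s - 2)*(s - 3)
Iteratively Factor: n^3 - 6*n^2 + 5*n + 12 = (n - 3)*(n^2 - 3*n - 4) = (n - 3)*(n + 1)*(n - 4)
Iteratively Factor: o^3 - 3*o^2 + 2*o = (o - 2)*(o^2 - o) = (o - 2)*(o - 1)*(o)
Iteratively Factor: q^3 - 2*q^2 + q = (q)*(q^2 - 2*q + 1) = q*(q - 1)*(q - 1)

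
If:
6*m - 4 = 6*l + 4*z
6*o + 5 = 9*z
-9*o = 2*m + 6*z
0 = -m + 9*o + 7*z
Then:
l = -287/363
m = 15/121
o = -100/363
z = 45/121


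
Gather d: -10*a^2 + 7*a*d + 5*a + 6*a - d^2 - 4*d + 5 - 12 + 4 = -10*a^2 + 11*a - d^2 + d*(7*a - 4) - 3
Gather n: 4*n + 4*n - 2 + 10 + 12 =8*n + 20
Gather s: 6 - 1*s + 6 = 12 - s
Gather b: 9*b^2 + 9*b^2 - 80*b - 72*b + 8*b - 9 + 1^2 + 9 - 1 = 18*b^2 - 144*b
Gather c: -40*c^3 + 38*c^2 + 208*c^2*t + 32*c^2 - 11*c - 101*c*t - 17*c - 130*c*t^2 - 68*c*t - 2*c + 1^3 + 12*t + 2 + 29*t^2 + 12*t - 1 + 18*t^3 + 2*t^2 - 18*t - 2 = -40*c^3 + c^2*(208*t + 70) + c*(-130*t^2 - 169*t - 30) + 18*t^3 + 31*t^2 + 6*t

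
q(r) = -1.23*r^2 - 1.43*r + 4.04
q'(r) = -2.46*r - 1.43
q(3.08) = -12.03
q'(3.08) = -9.01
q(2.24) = -5.33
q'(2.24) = -6.94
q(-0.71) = 4.44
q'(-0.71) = 0.32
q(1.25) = 0.33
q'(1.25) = -4.50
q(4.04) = -21.81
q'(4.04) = -11.37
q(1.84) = -2.76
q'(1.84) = -5.96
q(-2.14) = 1.47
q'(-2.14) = 3.83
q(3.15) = -12.67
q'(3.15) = -9.18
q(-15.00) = -251.26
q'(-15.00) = 35.47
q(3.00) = -11.32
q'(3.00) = -8.81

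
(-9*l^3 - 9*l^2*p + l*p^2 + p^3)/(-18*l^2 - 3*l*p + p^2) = (-3*l^2 - 2*l*p + p^2)/(-6*l + p)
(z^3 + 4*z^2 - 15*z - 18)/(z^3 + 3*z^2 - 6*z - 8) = (z^2 + 3*z - 18)/(z^2 + 2*z - 8)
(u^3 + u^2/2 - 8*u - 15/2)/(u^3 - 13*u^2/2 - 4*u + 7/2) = (2*u^2 - u - 15)/(2*u^2 - 15*u + 7)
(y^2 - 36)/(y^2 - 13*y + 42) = (y + 6)/(y - 7)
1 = 1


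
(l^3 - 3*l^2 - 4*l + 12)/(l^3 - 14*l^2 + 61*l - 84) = (l^2 - 4)/(l^2 - 11*l + 28)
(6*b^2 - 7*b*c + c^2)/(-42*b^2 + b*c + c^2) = (-b + c)/(7*b + c)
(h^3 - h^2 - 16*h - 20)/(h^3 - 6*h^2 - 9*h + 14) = (h^2 - 3*h - 10)/(h^2 - 8*h + 7)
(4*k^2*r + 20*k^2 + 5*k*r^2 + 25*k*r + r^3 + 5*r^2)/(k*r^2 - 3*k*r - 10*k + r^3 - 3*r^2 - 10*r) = (4*k*r + 20*k + r^2 + 5*r)/(r^2 - 3*r - 10)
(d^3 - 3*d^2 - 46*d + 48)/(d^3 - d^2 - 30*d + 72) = (d^2 - 9*d + 8)/(d^2 - 7*d + 12)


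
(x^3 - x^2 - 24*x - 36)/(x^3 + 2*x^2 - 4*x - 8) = (x^2 - 3*x - 18)/(x^2 - 4)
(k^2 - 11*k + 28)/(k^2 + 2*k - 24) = (k - 7)/(k + 6)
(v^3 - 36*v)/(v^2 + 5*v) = (v^2 - 36)/(v + 5)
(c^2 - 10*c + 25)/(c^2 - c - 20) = (c - 5)/(c + 4)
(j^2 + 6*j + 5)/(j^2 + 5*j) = (j + 1)/j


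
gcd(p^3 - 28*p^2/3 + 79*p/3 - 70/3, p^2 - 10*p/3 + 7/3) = p - 7/3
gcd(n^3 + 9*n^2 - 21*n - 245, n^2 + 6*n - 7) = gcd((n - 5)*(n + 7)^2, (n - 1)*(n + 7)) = n + 7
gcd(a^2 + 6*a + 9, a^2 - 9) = a + 3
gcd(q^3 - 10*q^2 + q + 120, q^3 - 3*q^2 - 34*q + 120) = q - 5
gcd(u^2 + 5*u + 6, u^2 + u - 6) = u + 3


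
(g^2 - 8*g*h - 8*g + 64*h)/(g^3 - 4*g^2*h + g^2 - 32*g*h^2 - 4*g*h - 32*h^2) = (g - 8)/(g^2 + 4*g*h + g + 4*h)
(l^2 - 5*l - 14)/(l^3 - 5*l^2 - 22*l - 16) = (l - 7)/(l^2 - 7*l - 8)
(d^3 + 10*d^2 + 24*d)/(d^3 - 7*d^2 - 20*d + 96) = d*(d + 6)/(d^2 - 11*d + 24)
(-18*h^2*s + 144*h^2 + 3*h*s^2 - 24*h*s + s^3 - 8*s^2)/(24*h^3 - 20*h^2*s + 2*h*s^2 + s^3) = (-3*h*s + 24*h + s^2 - 8*s)/(4*h^2 - 4*h*s + s^2)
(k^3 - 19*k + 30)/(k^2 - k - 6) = (k^2 + 3*k - 10)/(k + 2)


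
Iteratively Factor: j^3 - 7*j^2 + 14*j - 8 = (j - 4)*(j^2 - 3*j + 2) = (j - 4)*(j - 1)*(j - 2)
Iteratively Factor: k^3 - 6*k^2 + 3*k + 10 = (k - 5)*(k^2 - k - 2) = (k - 5)*(k + 1)*(k - 2)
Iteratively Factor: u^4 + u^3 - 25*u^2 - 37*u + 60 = (u + 4)*(u^3 - 3*u^2 - 13*u + 15) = (u - 5)*(u + 4)*(u^2 + 2*u - 3) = (u - 5)*(u + 3)*(u + 4)*(u - 1)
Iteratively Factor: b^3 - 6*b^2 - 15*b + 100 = (b - 5)*(b^2 - b - 20) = (b - 5)*(b + 4)*(b - 5)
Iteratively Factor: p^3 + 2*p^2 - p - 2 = (p + 2)*(p^2 - 1) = (p - 1)*(p + 2)*(p + 1)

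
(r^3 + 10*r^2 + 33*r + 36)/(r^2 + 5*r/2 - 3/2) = 2*(r^2 + 7*r + 12)/(2*r - 1)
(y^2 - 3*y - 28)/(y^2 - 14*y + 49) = (y + 4)/(y - 7)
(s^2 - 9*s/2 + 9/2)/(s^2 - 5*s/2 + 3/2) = (s - 3)/(s - 1)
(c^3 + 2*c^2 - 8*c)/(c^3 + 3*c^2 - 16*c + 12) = c*(c + 4)/(c^2 + 5*c - 6)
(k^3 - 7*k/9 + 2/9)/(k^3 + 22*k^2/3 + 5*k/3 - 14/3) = (k - 1/3)/(k + 7)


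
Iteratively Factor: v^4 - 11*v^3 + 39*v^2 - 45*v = (v - 5)*(v^3 - 6*v^2 + 9*v) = v*(v - 5)*(v^2 - 6*v + 9) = v*(v - 5)*(v - 3)*(v - 3)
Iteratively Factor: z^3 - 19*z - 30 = (z + 2)*(z^2 - 2*z - 15) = (z - 5)*(z + 2)*(z + 3)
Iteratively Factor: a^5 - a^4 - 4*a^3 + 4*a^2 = (a)*(a^4 - a^3 - 4*a^2 + 4*a) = a*(a + 2)*(a^3 - 3*a^2 + 2*a) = a^2*(a + 2)*(a^2 - 3*a + 2) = a^2*(a - 1)*(a + 2)*(a - 2)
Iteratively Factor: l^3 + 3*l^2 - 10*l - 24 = (l + 2)*(l^2 + l - 12) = (l + 2)*(l + 4)*(l - 3)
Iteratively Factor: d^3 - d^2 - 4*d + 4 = (d + 2)*(d^2 - 3*d + 2) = (d - 1)*(d + 2)*(d - 2)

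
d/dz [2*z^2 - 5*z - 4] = 4*z - 5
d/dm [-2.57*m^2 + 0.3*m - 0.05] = 0.3 - 5.14*m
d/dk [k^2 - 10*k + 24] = 2*k - 10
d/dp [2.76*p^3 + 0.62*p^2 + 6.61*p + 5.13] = 8.28*p^2 + 1.24*p + 6.61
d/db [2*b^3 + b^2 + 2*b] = 6*b^2 + 2*b + 2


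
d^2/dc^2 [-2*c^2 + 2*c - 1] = -4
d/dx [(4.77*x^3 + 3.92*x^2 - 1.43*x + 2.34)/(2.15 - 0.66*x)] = (-6.2964*x^3 + 28.1793*x^2 + 16.856*x - 1.5301)/(0.4356*x^2 - 2.838*x + 4.6225)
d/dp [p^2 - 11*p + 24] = 2*p - 11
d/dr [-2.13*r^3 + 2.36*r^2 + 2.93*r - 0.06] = -6.39*r^2 + 4.72*r + 2.93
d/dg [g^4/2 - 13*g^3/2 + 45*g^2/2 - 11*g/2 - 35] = 2*g^3 - 39*g^2/2 + 45*g - 11/2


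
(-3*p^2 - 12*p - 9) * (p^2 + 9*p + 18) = -3*p^4 - 39*p^3 - 171*p^2 - 297*p - 162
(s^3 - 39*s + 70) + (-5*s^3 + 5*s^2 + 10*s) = -4*s^3 + 5*s^2 - 29*s + 70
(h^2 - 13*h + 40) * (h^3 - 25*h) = h^5 - 13*h^4 + 15*h^3 + 325*h^2 - 1000*h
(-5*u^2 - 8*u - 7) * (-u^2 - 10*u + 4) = 5*u^4 + 58*u^3 + 67*u^2 + 38*u - 28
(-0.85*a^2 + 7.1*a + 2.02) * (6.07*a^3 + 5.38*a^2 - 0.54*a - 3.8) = -5.1595*a^5 + 38.524*a^4 + 50.9184*a^3 + 10.2636*a^2 - 28.0708*a - 7.676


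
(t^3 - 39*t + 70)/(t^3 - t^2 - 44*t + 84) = (t - 5)/(t - 6)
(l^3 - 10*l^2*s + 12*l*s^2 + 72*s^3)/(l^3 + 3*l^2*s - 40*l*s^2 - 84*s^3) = (l - 6*s)/(l + 7*s)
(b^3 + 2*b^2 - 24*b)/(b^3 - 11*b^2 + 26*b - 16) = b*(b^2 + 2*b - 24)/(b^3 - 11*b^2 + 26*b - 16)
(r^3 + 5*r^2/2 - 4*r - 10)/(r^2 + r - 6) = (r^2 + 9*r/2 + 5)/(r + 3)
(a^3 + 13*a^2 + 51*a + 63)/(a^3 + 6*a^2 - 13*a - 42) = (a^2 + 6*a + 9)/(a^2 - a - 6)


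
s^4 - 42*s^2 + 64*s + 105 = (s - 5)*(s - 3)*(s + 1)*(s + 7)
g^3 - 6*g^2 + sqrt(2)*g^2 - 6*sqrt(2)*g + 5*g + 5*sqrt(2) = (g - 5)*(g - 1)*(g + sqrt(2))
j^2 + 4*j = j*(j + 4)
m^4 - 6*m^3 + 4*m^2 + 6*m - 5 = (m - 5)*(m - 1)^2*(m + 1)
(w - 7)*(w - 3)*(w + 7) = w^3 - 3*w^2 - 49*w + 147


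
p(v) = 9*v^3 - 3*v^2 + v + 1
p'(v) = 27*v^2 - 6*v + 1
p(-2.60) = -180.06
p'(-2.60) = 199.12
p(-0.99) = -11.66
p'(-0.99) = 33.40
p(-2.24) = -117.45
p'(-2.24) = 149.92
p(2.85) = 187.82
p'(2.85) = 203.21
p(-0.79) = -6.10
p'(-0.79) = 22.59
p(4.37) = 699.16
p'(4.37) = 490.40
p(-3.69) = -495.73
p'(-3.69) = 390.77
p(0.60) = 2.46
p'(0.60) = 7.12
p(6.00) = 1843.00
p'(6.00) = 937.00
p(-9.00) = -6812.00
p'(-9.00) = 2242.00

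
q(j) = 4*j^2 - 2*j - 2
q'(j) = 8*j - 2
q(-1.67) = 12.50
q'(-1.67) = -15.36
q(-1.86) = 15.56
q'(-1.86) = -16.88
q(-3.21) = 45.64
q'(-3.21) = -27.68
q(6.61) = 159.55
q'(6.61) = 50.88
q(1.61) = 5.15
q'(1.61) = 10.88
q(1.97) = 9.58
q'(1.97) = 13.76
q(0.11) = -2.17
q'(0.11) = -1.12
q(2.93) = 26.48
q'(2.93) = 21.44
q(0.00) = -2.00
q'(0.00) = -2.00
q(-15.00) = 928.00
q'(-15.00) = -122.00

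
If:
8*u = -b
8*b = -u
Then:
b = 0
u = 0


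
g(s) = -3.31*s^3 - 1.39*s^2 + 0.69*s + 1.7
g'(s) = -9.93*s^2 - 2.78*s + 0.69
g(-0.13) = 1.59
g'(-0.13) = 0.88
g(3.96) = -222.91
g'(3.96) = -166.04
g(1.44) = -10.07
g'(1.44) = -23.90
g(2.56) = -61.18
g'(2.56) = -71.50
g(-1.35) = 6.38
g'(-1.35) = -13.65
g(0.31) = 1.68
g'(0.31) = -1.13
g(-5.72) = 571.74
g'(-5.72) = -308.30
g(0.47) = 1.37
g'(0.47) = -2.81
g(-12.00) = 5512.94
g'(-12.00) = -1395.87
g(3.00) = -98.11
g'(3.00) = -97.02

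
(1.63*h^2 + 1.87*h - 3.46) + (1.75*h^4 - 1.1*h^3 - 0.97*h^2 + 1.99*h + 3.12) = 1.75*h^4 - 1.1*h^3 + 0.66*h^2 + 3.86*h - 0.34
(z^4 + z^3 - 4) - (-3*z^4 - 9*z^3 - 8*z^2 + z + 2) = 4*z^4 + 10*z^3 + 8*z^2 - z - 6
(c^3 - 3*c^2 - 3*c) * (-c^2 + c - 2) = -c^5 + 4*c^4 - 2*c^3 + 3*c^2 + 6*c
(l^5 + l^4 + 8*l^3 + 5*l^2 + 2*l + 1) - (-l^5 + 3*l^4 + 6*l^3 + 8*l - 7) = 2*l^5 - 2*l^4 + 2*l^3 + 5*l^2 - 6*l + 8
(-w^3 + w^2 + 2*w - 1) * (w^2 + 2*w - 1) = -w^5 - w^4 + 5*w^3 + 2*w^2 - 4*w + 1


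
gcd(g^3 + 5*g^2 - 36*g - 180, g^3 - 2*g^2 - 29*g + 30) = g^2 - g - 30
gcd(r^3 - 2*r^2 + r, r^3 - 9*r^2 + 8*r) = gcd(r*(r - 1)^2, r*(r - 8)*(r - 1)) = r^2 - r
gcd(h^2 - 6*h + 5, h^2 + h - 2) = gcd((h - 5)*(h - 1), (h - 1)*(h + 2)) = h - 1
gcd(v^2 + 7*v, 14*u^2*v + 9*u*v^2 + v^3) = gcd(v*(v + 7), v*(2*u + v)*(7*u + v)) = v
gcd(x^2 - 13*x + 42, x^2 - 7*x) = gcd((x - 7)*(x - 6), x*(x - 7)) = x - 7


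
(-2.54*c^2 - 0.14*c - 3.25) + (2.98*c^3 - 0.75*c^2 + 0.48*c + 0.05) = 2.98*c^3 - 3.29*c^2 + 0.34*c - 3.2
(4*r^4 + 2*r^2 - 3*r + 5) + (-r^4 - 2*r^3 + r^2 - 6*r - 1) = 3*r^4 - 2*r^3 + 3*r^2 - 9*r + 4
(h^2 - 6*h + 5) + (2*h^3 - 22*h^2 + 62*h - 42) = 2*h^3 - 21*h^2 + 56*h - 37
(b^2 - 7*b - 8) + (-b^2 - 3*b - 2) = -10*b - 10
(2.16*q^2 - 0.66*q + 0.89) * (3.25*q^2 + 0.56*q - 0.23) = 7.02*q^4 - 0.9354*q^3 + 2.0261*q^2 + 0.6502*q - 0.2047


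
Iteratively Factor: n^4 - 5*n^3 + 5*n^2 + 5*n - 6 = (n - 2)*(n^3 - 3*n^2 - n + 3) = (n - 3)*(n - 2)*(n^2 - 1) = (n - 3)*(n - 2)*(n + 1)*(n - 1)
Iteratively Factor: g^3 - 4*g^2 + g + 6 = (g - 3)*(g^2 - g - 2) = (g - 3)*(g - 2)*(g + 1)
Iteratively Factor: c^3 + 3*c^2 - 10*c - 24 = (c + 2)*(c^2 + c - 12) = (c + 2)*(c + 4)*(c - 3)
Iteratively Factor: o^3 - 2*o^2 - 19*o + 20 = (o + 4)*(o^2 - 6*o + 5) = (o - 5)*(o + 4)*(o - 1)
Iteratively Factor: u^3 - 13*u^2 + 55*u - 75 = (u - 3)*(u^2 - 10*u + 25) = (u - 5)*(u - 3)*(u - 5)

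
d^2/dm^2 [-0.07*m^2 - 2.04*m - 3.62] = -0.140000000000000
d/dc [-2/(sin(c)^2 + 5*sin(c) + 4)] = 2*(2*sin(c) + 5)*cos(c)/(sin(c)^2 + 5*sin(c) + 4)^2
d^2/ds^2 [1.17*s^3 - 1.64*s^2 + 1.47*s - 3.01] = 7.02*s - 3.28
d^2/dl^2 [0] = 0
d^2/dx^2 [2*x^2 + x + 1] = 4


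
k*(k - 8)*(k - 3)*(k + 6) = k^4 - 5*k^3 - 42*k^2 + 144*k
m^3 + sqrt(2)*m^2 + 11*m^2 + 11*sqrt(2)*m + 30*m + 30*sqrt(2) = (m + 5)*(m + 6)*(m + sqrt(2))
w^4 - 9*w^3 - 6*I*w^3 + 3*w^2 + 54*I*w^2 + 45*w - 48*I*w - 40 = (w - 8)*(w - 1)*(w - 5*I)*(w - I)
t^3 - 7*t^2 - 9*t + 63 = (t - 7)*(t - 3)*(t + 3)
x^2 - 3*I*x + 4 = (x - 4*I)*(x + I)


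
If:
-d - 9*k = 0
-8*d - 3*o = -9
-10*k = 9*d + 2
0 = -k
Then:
No Solution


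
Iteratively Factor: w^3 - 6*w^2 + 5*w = (w - 1)*(w^2 - 5*w) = (w - 5)*(w - 1)*(w)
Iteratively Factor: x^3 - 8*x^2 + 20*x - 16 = (x - 2)*(x^2 - 6*x + 8) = (x - 2)^2*(x - 4)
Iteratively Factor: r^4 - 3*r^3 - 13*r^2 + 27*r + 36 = (r - 4)*(r^3 + r^2 - 9*r - 9) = (r - 4)*(r - 3)*(r^2 + 4*r + 3) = (r - 4)*(r - 3)*(r + 3)*(r + 1)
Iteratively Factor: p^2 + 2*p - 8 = (p - 2)*(p + 4)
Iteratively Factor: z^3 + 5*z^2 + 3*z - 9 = (z + 3)*(z^2 + 2*z - 3) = (z + 3)^2*(z - 1)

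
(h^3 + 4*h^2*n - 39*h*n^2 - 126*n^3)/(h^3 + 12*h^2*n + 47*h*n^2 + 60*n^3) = (h^2 + h*n - 42*n^2)/(h^2 + 9*h*n + 20*n^2)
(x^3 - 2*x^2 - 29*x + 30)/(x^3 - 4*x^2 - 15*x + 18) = (x + 5)/(x + 3)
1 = 1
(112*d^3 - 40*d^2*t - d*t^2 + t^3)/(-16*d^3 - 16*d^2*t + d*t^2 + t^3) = (-28*d^2 + 3*d*t + t^2)/(4*d^2 + 5*d*t + t^2)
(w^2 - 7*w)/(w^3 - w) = (w - 7)/(w^2 - 1)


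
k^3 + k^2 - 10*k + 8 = (k - 2)*(k - 1)*(k + 4)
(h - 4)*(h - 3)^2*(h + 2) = h^4 - 8*h^3 + 13*h^2 + 30*h - 72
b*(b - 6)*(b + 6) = b^3 - 36*b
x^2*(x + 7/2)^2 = x^4 + 7*x^3 + 49*x^2/4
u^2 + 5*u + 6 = (u + 2)*(u + 3)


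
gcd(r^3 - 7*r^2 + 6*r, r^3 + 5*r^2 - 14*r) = r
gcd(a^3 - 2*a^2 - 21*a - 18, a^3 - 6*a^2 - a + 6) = a^2 - 5*a - 6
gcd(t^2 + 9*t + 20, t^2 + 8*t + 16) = t + 4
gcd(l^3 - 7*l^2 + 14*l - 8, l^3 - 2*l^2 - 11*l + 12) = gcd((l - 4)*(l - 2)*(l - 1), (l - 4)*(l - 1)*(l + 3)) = l^2 - 5*l + 4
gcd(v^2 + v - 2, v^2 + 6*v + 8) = v + 2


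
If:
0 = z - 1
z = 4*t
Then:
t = 1/4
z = 1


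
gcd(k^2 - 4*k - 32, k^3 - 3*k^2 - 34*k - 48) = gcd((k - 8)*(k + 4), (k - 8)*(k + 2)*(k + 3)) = k - 8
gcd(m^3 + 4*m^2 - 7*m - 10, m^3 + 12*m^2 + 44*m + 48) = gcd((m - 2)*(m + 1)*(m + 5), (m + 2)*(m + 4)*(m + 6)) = 1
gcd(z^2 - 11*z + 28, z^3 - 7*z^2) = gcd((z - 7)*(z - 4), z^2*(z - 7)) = z - 7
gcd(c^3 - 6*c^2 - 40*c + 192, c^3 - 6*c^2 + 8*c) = c - 4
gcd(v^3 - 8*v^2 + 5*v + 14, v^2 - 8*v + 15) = 1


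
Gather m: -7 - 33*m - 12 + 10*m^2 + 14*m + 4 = 10*m^2 - 19*m - 15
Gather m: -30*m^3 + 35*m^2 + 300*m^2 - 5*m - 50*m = -30*m^3 + 335*m^2 - 55*m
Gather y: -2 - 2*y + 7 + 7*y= 5*y + 5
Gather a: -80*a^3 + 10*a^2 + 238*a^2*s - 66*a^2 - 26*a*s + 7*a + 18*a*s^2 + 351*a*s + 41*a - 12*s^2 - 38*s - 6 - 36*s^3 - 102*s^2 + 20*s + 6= -80*a^3 + a^2*(238*s - 56) + a*(18*s^2 + 325*s + 48) - 36*s^3 - 114*s^2 - 18*s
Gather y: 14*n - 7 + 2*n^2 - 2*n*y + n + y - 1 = 2*n^2 + 15*n + y*(1 - 2*n) - 8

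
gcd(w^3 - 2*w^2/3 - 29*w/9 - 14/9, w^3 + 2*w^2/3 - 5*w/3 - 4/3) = w + 1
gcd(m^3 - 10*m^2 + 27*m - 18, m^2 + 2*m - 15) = m - 3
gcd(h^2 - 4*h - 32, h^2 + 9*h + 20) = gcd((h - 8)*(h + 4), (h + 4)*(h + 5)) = h + 4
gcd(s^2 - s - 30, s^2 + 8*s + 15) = s + 5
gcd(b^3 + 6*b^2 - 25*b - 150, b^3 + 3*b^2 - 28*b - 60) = b^2 + b - 30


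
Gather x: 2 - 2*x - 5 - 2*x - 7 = -4*x - 10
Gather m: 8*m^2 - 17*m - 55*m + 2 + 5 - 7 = 8*m^2 - 72*m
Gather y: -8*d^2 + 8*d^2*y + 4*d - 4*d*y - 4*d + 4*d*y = 8*d^2*y - 8*d^2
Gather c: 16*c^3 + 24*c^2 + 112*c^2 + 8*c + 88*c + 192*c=16*c^3 + 136*c^2 + 288*c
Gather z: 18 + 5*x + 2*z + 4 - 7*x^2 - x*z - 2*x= -7*x^2 + 3*x + z*(2 - x) + 22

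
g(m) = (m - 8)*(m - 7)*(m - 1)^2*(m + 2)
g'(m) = (m - 8)*(m - 7)*(m - 1)^2 + (m - 8)*(m - 7)*(m + 2)*(2*m - 2) + (m - 8)*(m - 1)^2*(m + 2) + (m - 7)*(m - 1)^2*(m + 2)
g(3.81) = 613.19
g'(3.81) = 203.41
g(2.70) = 309.56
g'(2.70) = 299.65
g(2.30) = 194.68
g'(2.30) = 269.21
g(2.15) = 155.72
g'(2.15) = 249.61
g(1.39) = 19.12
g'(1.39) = 97.39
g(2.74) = 321.57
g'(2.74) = 300.84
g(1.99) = 117.75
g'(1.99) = 224.29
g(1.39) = 19.12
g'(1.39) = 97.39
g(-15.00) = -1683968.00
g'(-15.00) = 489792.00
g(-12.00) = -642200.00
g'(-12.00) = 228930.00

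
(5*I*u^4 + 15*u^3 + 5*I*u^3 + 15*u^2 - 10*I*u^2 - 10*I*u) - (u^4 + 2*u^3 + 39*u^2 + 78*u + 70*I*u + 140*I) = -u^4 + 5*I*u^4 + 13*u^3 + 5*I*u^3 - 24*u^2 - 10*I*u^2 - 78*u - 80*I*u - 140*I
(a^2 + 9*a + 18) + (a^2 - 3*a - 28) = 2*a^2 + 6*a - 10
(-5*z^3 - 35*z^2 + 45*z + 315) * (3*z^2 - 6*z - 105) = -15*z^5 - 75*z^4 + 870*z^3 + 4350*z^2 - 6615*z - 33075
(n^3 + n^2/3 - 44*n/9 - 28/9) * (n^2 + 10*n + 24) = n^5 + 31*n^4/3 + 202*n^3/9 - 44*n^2 - 1336*n/9 - 224/3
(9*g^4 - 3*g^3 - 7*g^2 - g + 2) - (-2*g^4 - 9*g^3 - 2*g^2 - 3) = 11*g^4 + 6*g^3 - 5*g^2 - g + 5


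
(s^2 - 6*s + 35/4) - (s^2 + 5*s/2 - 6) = 59/4 - 17*s/2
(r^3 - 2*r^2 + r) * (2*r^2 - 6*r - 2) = 2*r^5 - 10*r^4 + 12*r^3 - 2*r^2 - 2*r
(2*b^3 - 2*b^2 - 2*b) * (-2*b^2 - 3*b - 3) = -4*b^5 - 2*b^4 + 4*b^3 + 12*b^2 + 6*b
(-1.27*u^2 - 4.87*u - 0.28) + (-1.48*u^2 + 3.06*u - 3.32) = -2.75*u^2 - 1.81*u - 3.6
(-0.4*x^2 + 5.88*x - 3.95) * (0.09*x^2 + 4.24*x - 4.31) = -0.036*x^4 - 1.1668*x^3 + 26.2997*x^2 - 42.0908*x + 17.0245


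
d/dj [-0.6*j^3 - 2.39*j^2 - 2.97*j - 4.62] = -1.8*j^2 - 4.78*j - 2.97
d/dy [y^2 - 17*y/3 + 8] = 2*y - 17/3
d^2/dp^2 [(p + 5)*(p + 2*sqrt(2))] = 2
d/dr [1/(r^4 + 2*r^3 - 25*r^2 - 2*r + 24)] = 2*(-2*r^3 - 3*r^2 + 25*r + 1)/(r^4 + 2*r^3 - 25*r^2 - 2*r + 24)^2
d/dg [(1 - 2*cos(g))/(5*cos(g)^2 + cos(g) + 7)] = (10*sin(g)^2 + 10*cos(g) + 5)*sin(g)/(5*cos(g)^2 + cos(g) + 7)^2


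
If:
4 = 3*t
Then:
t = 4/3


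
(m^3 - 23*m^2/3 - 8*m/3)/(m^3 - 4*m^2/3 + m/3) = (3*m^2 - 23*m - 8)/(3*m^2 - 4*m + 1)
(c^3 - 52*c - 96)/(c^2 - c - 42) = (c^2 - 6*c - 16)/(c - 7)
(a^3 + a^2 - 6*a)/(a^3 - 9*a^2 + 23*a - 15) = a*(a^2 + a - 6)/(a^3 - 9*a^2 + 23*a - 15)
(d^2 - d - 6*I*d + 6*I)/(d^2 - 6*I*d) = (d - 1)/d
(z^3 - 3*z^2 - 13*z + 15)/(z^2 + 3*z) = z - 6 + 5/z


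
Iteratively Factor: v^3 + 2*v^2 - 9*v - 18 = (v + 3)*(v^2 - v - 6) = (v - 3)*(v + 3)*(v + 2)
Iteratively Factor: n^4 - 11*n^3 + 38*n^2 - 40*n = (n)*(n^3 - 11*n^2 + 38*n - 40) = n*(n - 4)*(n^2 - 7*n + 10) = n*(n - 5)*(n - 4)*(n - 2)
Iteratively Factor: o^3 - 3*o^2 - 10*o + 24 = (o + 3)*(o^2 - 6*o + 8) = (o - 4)*(o + 3)*(o - 2)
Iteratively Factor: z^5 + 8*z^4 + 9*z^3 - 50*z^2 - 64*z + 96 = (z + 4)*(z^4 + 4*z^3 - 7*z^2 - 22*z + 24) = (z + 4)^2*(z^3 - 7*z + 6) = (z - 2)*(z + 4)^2*(z^2 + 2*z - 3) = (z - 2)*(z - 1)*(z + 4)^2*(z + 3)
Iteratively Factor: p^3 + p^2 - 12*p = (p)*(p^2 + p - 12) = p*(p - 3)*(p + 4)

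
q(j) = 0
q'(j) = 0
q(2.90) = 0.00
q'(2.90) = 0.00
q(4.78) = 0.00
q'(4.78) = 0.00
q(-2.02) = 0.00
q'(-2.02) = 0.00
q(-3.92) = 0.00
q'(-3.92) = 0.00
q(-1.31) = 0.00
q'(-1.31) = 0.00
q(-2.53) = 0.00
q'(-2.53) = 0.00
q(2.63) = 0.00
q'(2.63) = 0.00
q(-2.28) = 0.00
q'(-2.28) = 0.00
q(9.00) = 0.00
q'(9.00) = 0.00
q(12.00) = 0.00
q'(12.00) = 0.00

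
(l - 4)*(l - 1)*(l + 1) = l^3 - 4*l^2 - l + 4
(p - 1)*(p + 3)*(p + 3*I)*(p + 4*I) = p^4 + 2*p^3 + 7*I*p^3 - 15*p^2 + 14*I*p^2 - 24*p - 21*I*p + 36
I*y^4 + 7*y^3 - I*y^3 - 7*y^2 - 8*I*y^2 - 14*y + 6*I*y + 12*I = (y - 2)*(y - 6*I)*(y - I)*(I*y + I)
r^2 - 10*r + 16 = (r - 8)*(r - 2)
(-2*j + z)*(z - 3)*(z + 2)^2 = -2*j*z^3 - 2*j*z^2 + 16*j*z + 24*j + z^4 + z^3 - 8*z^2 - 12*z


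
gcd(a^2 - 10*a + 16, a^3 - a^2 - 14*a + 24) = a - 2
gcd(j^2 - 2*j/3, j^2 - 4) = 1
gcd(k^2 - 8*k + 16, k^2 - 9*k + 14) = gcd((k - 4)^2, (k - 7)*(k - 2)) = 1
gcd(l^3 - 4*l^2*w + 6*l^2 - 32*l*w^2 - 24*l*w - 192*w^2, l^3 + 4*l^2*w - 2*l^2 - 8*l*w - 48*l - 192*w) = l^2 + 4*l*w + 6*l + 24*w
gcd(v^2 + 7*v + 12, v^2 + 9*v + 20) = v + 4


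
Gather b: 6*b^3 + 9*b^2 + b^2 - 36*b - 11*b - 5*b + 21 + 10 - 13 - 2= 6*b^3 + 10*b^2 - 52*b + 16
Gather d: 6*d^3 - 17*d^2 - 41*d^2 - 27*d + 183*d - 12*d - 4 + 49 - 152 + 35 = 6*d^3 - 58*d^2 + 144*d - 72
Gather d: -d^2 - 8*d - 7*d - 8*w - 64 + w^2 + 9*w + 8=-d^2 - 15*d + w^2 + w - 56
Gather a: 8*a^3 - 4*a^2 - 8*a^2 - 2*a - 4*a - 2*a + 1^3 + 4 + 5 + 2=8*a^3 - 12*a^2 - 8*a + 12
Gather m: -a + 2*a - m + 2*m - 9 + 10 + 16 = a + m + 17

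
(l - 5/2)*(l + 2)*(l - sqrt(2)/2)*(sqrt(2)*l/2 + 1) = sqrt(2)*l^4/2 - sqrt(2)*l^3/4 + l^3/2 - 3*sqrt(2)*l^2 - l^2/4 - 5*l/2 + sqrt(2)*l/4 + 5*sqrt(2)/2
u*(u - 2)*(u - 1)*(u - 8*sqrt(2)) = u^4 - 8*sqrt(2)*u^3 - 3*u^3 + 2*u^2 + 24*sqrt(2)*u^2 - 16*sqrt(2)*u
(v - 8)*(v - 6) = v^2 - 14*v + 48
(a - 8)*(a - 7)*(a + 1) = a^3 - 14*a^2 + 41*a + 56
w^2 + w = w*(w + 1)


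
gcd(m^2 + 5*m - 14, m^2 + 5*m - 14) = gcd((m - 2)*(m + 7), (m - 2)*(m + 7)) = m^2 + 5*m - 14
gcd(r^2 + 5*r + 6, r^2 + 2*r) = r + 2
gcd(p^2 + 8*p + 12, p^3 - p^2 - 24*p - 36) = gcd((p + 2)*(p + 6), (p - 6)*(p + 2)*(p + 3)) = p + 2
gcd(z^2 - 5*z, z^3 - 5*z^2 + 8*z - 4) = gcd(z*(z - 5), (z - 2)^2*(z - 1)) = 1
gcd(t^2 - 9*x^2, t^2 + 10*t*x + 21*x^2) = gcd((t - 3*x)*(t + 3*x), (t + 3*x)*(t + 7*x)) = t + 3*x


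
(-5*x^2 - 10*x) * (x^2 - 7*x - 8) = -5*x^4 + 25*x^3 + 110*x^2 + 80*x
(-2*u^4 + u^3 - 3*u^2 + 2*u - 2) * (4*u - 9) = -8*u^5 + 22*u^4 - 21*u^3 + 35*u^2 - 26*u + 18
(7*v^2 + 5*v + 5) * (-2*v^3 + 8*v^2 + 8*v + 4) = -14*v^5 + 46*v^4 + 86*v^3 + 108*v^2 + 60*v + 20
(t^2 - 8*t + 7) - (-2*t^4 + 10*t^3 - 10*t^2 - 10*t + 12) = 2*t^4 - 10*t^3 + 11*t^2 + 2*t - 5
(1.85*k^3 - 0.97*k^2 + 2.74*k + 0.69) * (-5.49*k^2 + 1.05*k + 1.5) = -10.1565*k^5 + 7.2678*k^4 - 13.2861*k^3 - 2.3661*k^2 + 4.8345*k + 1.035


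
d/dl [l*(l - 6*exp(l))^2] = (l - 6*exp(l))*(-2*l*(6*exp(l) - 1) + l - 6*exp(l))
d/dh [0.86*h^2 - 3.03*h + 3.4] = 1.72*h - 3.03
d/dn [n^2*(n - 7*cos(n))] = n*(7*n*sin(n) + 3*n - 14*cos(n))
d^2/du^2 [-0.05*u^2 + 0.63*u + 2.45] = -0.100000000000000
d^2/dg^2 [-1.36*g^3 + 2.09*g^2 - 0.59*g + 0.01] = 4.18 - 8.16*g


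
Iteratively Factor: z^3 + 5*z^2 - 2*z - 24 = (z - 2)*(z^2 + 7*z + 12) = (z - 2)*(z + 4)*(z + 3)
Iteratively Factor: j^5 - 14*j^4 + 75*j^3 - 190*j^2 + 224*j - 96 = (j - 1)*(j^4 - 13*j^3 + 62*j^2 - 128*j + 96) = (j - 3)*(j - 1)*(j^3 - 10*j^2 + 32*j - 32) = (j - 3)*(j - 2)*(j - 1)*(j^2 - 8*j + 16) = (j - 4)*(j - 3)*(j - 2)*(j - 1)*(j - 4)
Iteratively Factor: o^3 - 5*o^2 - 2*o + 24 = (o - 3)*(o^2 - 2*o - 8) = (o - 4)*(o - 3)*(o + 2)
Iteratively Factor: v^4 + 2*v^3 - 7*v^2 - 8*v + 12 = (v + 2)*(v^3 - 7*v + 6) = (v - 1)*(v + 2)*(v^2 + v - 6) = (v - 2)*(v - 1)*(v + 2)*(v + 3)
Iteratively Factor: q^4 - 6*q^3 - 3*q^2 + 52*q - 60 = (q - 2)*(q^3 - 4*q^2 - 11*q + 30) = (q - 5)*(q - 2)*(q^2 + q - 6) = (q - 5)*(q - 2)^2*(q + 3)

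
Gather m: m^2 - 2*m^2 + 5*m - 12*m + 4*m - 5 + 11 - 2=-m^2 - 3*m + 4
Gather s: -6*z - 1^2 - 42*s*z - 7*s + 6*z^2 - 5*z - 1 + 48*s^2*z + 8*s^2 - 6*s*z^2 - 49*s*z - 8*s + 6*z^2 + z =s^2*(48*z + 8) + s*(-6*z^2 - 91*z - 15) + 12*z^2 - 10*z - 2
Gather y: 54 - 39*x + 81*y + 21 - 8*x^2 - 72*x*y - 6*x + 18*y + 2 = -8*x^2 - 45*x + y*(99 - 72*x) + 77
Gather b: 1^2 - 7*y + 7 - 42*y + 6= 14 - 49*y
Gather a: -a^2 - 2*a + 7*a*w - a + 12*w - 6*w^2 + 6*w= -a^2 + a*(7*w - 3) - 6*w^2 + 18*w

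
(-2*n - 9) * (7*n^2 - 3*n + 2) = -14*n^3 - 57*n^2 + 23*n - 18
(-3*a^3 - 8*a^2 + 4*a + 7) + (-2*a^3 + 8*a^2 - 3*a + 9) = -5*a^3 + a + 16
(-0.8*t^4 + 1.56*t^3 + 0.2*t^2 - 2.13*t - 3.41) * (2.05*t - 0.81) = -1.64*t^5 + 3.846*t^4 - 0.8536*t^3 - 4.5285*t^2 - 5.2652*t + 2.7621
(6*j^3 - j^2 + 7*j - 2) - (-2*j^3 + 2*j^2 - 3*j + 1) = 8*j^3 - 3*j^2 + 10*j - 3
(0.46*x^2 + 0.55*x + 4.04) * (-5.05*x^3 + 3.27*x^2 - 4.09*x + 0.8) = -2.323*x^5 - 1.2733*x^4 - 20.4849*x^3 + 11.3293*x^2 - 16.0836*x + 3.232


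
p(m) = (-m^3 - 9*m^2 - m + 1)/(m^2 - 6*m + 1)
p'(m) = (6 - 2*m)*(-m^3 - 9*m^2 - m + 1)/(m^2 - 6*m + 1)^2 + (-3*m^2 - 18*m - 1)/(m^2 - 6*m + 1) = (-m^4 + 12*m^3 + 52*m^2 - 20*m + 5)/(m^4 - 12*m^3 + 38*m^2 - 12*m + 1)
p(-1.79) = -1.36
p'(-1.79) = 0.57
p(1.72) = 5.10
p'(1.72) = 4.37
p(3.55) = 20.88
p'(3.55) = 16.33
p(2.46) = 9.19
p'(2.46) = 6.94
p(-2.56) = -1.69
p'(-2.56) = 0.29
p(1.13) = 2.90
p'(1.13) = 3.18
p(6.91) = -105.05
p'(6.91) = 75.85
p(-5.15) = -1.64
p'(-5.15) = -0.25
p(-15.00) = 4.32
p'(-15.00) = -0.79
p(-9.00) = 0.07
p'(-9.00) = -0.59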